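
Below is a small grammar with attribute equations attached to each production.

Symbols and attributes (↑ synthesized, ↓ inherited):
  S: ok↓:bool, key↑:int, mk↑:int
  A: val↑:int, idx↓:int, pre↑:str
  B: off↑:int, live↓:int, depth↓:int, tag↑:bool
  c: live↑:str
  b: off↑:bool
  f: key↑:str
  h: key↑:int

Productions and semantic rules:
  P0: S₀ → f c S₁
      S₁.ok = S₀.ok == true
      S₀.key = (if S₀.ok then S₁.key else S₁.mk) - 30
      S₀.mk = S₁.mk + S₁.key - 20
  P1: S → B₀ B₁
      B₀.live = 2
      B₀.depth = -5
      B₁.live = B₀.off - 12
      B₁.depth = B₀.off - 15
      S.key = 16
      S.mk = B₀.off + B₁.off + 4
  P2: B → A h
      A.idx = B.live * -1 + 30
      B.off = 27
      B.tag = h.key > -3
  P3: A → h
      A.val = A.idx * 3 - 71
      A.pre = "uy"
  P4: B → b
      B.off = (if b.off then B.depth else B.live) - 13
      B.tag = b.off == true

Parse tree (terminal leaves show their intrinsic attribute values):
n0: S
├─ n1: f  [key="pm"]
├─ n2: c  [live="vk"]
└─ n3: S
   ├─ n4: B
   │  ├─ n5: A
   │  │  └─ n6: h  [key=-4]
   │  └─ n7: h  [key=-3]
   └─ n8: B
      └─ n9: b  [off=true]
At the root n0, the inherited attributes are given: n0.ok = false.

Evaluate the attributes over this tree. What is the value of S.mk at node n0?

26

1. n0.ok = false  [given at root]
2. n1.key = "pm"  [terminal]
3. n2.live = "vk"  [terminal]
4. n3.ok = false  [S₀.ok == true]
5. n4.live = 2  [2]
6. n4.depth = -5  [-5]
7. n5.idx = 28  [B.live * -1 + 30]
8. n6.key = -4  [terminal]
9. n5.val = 13  [A.idx * 3 - 71]
10. n5.pre = "uy"  ["uy"]
11. n7.key = -3  [terminal]
12. n4.off = 27  [27]
13. n4.tag = false  [h.key > -3]
14. n8.live = 15  [B₀.off - 12]
15. n8.depth = 12  [B₀.off - 15]
16. n9.off = true  [terminal]
17. n8.off = -1  [(if b.off then B.depth else B.live) - 13]
18. n8.tag = true  [b.off == true]
19. n3.key = 16  [16]
20. n3.mk = 30  [B₀.off + B₁.off + 4]
21. n0.key = 0  [(if S₀.ok then S₁.key else S₁.mk) - 30]
22. n0.mk = 26  [S₁.mk + S₁.key - 20]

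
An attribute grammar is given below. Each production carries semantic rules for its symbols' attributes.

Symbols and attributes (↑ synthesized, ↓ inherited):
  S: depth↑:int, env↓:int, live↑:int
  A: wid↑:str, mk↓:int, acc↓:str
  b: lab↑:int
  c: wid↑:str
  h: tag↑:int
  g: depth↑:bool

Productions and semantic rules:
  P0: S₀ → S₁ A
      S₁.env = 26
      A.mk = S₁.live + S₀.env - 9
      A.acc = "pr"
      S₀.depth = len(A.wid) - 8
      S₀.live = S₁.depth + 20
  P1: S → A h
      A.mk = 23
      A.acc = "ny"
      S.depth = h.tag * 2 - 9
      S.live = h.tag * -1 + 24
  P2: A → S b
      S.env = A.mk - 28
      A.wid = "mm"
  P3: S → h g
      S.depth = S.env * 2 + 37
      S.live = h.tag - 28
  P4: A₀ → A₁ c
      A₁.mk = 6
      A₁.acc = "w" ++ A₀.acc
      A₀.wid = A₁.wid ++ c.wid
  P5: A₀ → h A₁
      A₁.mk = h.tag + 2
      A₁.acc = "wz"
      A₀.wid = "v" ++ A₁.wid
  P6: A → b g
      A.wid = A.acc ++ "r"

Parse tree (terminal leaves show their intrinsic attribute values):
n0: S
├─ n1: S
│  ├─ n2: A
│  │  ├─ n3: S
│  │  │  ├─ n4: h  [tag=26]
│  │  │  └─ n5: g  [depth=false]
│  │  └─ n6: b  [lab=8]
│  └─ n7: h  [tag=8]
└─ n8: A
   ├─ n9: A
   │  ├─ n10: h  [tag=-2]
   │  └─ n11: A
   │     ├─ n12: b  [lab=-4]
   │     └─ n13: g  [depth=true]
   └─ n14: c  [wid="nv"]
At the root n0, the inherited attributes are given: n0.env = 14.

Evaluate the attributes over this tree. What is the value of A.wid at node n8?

1. n0.env = 14  [given at root]
2. n1.env = 26  [26]
3. n2.mk = 23  [23]
4. n2.acc = "ny"  ["ny"]
5. n3.env = -5  [A.mk - 28]
6. n4.tag = 26  [terminal]
7. n5.depth = false  [terminal]
8. n3.depth = 27  [S.env * 2 + 37]
9. n3.live = -2  [h.tag - 28]
10. n6.lab = 8  [terminal]
11. n2.wid = "mm"  ["mm"]
12. n7.tag = 8  [terminal]
13. n1.depth = 7  [h.tag * 2 - 9]
14. n1.live = 16  [h.tag * -1 + 24]
15. n8.mk = 21  [S₁.live + S₀.env - 9]
16. n8.acc = "pr"  ["pr"]
17. n9.mk = 6  [6]
18. n9.acc = "wpr"  ["w" ++ A₀.acc]
19. n10.tag = -2  [terminal]
20. n11.mk = 0  [h.tag + 2]
21. n11.acc = "wz"  ["wz"]
22. n12.lab = -4  [terminal]
23. n13.depth = true  [terminal]
24. n11.wid = "wzr"  [A.acc ++ "r"]
25. n9.wid = "vwzr"  ["v" ++ A₁.wid]
26. n14.wid = "nv"  [terminal]
27. n8.wid = "vwzrnv"  [A₁.wid ++ c.wid]
28. n0.depth = -2  [len(A.wid) - 8]
29. n0.live = 27  [S₁.depth + 20]

"vwzrnv"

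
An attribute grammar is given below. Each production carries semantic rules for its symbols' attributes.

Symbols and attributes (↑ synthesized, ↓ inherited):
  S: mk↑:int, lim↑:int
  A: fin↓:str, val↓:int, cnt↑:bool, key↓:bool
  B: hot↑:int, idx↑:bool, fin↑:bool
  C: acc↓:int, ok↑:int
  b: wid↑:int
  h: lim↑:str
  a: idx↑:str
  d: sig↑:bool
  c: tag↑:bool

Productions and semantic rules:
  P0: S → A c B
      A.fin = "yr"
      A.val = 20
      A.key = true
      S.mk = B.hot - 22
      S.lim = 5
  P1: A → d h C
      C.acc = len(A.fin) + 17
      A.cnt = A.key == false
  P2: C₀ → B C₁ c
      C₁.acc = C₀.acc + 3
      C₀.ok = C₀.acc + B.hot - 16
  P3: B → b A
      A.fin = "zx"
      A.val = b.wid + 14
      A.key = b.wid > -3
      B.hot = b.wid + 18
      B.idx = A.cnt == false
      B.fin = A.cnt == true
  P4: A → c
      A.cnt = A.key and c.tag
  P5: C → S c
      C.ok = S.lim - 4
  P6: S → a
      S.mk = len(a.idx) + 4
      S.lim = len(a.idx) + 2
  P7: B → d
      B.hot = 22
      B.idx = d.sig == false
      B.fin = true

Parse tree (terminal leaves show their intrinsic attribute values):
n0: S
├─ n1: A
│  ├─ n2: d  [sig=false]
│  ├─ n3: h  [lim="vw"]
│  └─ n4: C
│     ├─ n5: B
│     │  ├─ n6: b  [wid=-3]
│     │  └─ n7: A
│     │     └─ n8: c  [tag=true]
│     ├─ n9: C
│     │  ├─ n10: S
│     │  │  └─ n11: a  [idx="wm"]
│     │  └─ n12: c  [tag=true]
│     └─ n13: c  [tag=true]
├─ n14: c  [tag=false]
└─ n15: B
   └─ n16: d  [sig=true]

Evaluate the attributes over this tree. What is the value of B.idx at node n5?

true

1. n1.fin = "yr"  ["yr"]
2. n1.val = 20  [20]
3. n1.key = true  [true]
4. n2.sig = false  [terminal]
5. n3.lim = "vw"  [terminal]
6. n4.acc = 19  [len(A.fin) + 17]
7. n6.wid = -3  [terminal]
8. n7.fin = "zx"  ["zx"]
9. n7.val = 11  [b.wid + 14]
10. n7.key = false  [b.wid > -3]
11. n8.tag = true  [terminal]
12. n7.cnt = false  [A.key and c.tag]
13. n5.hot = 15  [b.wid + 18]
14. n5.idx = true  [A.cnt == false]
15. n5.fin = false  [A.cnt == true]
16. n9.acc = 22  [C₀.acc + 3]
17. n11.idx = "wm"  [terminal]
18. n10.mk = 6  [len(a.idx) + 4]
19. n10.lim = 4  [len(a.idx) + 2]
20. n12.tag = true  [terminal]
21. n9.ok = 0  [S.lim - 4]
22. n13.tag = true  [terminal]
23. n4.ok = 18  [C₀.acc + B.hot - 16]
24. n1.cnt = false  [A.key == false]
25. n14.tag = false  [terminal]
26. n16.sig = true  [terminal]
27. n15.hot = 22  [22]
28. n15.idx = false  [d.sig == false]
29. n15.fin = true  [true]
30. n0.mk = 0  [B.hot - 22]
31. n0.lim = 5  [5]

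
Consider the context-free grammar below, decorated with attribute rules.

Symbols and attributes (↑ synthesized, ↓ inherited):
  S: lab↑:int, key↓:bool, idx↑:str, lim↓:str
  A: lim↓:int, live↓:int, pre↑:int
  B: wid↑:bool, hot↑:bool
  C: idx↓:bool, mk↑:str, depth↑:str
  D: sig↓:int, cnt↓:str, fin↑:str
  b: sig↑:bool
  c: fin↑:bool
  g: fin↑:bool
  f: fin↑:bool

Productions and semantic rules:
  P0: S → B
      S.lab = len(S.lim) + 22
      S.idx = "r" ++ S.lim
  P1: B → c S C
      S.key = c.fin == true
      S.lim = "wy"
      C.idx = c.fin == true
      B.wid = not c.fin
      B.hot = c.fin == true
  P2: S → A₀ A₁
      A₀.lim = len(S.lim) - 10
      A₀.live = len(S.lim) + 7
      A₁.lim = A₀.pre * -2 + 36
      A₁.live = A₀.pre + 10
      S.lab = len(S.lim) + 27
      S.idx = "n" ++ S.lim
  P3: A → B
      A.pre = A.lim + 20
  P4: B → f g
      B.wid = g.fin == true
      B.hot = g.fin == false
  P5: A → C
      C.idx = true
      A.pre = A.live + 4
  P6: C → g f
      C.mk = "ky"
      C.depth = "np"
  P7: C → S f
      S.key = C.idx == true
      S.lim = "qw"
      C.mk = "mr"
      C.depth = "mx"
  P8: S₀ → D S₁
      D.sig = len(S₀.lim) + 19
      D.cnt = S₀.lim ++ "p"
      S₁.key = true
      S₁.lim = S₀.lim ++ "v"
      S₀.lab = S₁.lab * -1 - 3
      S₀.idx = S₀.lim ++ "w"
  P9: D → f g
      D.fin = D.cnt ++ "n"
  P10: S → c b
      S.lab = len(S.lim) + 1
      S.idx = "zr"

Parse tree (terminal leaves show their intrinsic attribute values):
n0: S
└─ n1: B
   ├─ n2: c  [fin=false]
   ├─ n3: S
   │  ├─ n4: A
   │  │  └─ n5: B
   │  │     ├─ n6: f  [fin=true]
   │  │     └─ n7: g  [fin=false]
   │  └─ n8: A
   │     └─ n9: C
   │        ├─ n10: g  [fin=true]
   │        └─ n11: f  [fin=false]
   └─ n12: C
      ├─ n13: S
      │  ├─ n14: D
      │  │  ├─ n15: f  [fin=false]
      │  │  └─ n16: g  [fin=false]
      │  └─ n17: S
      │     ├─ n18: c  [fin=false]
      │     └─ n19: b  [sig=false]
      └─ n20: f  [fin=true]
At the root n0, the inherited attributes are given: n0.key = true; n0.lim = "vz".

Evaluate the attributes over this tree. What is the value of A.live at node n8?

1. n0.key = true  [given at root]
2. n0.lim = "vz"  [given at root]
3. n2.fin = false  [terminal]
4. n3.key = false  [c.fin == true]
5. n3.lim = "wy"  ["wy"]
6. n4.lim = -8  [len(S.lim) - 10]
7. n4.live = 9  [len(S.lim) + 7]
8. n6.fin = true  [terminal]
9. n7.fin = false  [terminal]
10. n5.wid = false  [g.fin == true]
11. n5.hot = true  [g.fin == false]
12. n4.pre = 12  [A.lim + 20]
13. n8.lim = 12  [A₀.pre * -2 + 36]
14. n8.live = 22  [A₀.pre + 10]
15. n9.idx = true  [true]
16. n10.fin = true  [terminal]
17. n11.fin = false  [terminal]
18. n9.mk = "ky"  ["ky"]
19. n9.depth = "np"  ["np"]
20. n8.pre = 26  [A.live + 4]
21. n3.lab = 29  [len(S.lim) + 27]
22. n3.idx = "nwy"  ["n" ++ S.lim]
23. n12.idx = false  [c.fin == true]
24. n13.key = false  [C.idx == true]
25. n13.lim = "qw"  ["qw"]
26. n14.sig = 21  [len(S₀.lim) + 19]
27. n14.cnt = "qwp"  [S₀.lim ++ "p"]
28. n15.fin = false  [terminal]
29. n16.fin = false  [terminal]
30. n14.fin = "qwpn"  [D.cnt ++ "n"]
31. n17.key = true  [true]
32. n17.lim = "qwv"  [S₀.lim ++ "v"]
33. n18.fin = false  [terminal]
34. n19.sig = false  [terminal]
35. n17.lab = 4  [len(S.lim) + 1]
36. n17.idx = "zr"  ["zr"]
37. n13.lab = -7  [S₁.lab * -1 - 3]
38. n13.idx = "qww"  [S₀.lim ++ "w"]
39. n20.fin = true  [terminal]
40. n12.mk = "mr"  ["mr"]
41. n12.depth = "mx"  ["mx"]
42. n1.wid = true  [not c.fin]
43. n1.hot = false  [c.fin == true]
44. n0.lab = 24  [len(S.lim) + 22]
45. n0.idx = "rvz"  ["r" ++ S.lim]

22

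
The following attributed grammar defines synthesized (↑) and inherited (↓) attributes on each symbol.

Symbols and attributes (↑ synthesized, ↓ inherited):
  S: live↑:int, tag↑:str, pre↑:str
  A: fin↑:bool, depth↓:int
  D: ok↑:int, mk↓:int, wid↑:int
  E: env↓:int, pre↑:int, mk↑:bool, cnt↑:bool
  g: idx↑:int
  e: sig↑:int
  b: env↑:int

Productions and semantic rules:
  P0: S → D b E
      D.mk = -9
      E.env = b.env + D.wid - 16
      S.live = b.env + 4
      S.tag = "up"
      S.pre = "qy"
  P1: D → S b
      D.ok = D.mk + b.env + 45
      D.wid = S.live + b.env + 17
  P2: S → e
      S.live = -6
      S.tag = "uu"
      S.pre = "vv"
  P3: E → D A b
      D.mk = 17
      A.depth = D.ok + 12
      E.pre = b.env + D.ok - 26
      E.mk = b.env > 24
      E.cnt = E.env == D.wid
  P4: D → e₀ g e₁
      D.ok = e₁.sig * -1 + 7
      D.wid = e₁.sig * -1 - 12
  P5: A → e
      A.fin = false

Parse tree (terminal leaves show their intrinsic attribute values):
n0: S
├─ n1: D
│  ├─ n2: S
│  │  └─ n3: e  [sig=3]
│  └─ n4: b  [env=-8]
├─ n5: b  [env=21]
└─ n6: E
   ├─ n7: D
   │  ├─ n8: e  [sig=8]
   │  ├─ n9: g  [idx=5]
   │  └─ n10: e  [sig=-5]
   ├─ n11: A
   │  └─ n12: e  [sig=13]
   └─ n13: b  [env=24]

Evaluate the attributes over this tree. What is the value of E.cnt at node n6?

false

1. n1.mk = -9  [-9]
2. n3.sig = 3  [terminal]
3. n2.live = -6  [-6]
4. n2.tag = "uu"  ["uu"]
5. n2.pre = "vv"  ["vv"]
6. n4.env = -8  [terminal]
7. n1.ok = 28  [D.mk + b.env + 45]
8. n1.wid = 3  [S.live + b.env + 17]
9. n5.env = 21  [terminal]
10. n6.env = 8  [b.env + D.wid - 16]
11. n7.mk = 17  [17]
12. n8.sig = 8  [terminal]
13. n9.idx = 5  [terminal]
14. n10.sig = -5  [terminal]
15. n7.ok = 12  [e₁.sig * -1 + 7]
16. n7.wid = -7  [e₁.sig * -1 - 12]
17. n11.depth = 24  [D.ok + 12]
18. n12.sig = 13  [terminal]
19. n11.fin = false  [false]
20. n13.env = 24  [terminal]
21. n6.pre = 10  [b.env + D.ok - 26]
22. n6.mk = false  [b.env > 24]
23. n6.cnt = false  [E.env == D.wid]
24. n0.live = 25  [b.env + 4]
25. n0.tag = "up"  ["up"]
26. n0.pre = "qy"  ["qy"]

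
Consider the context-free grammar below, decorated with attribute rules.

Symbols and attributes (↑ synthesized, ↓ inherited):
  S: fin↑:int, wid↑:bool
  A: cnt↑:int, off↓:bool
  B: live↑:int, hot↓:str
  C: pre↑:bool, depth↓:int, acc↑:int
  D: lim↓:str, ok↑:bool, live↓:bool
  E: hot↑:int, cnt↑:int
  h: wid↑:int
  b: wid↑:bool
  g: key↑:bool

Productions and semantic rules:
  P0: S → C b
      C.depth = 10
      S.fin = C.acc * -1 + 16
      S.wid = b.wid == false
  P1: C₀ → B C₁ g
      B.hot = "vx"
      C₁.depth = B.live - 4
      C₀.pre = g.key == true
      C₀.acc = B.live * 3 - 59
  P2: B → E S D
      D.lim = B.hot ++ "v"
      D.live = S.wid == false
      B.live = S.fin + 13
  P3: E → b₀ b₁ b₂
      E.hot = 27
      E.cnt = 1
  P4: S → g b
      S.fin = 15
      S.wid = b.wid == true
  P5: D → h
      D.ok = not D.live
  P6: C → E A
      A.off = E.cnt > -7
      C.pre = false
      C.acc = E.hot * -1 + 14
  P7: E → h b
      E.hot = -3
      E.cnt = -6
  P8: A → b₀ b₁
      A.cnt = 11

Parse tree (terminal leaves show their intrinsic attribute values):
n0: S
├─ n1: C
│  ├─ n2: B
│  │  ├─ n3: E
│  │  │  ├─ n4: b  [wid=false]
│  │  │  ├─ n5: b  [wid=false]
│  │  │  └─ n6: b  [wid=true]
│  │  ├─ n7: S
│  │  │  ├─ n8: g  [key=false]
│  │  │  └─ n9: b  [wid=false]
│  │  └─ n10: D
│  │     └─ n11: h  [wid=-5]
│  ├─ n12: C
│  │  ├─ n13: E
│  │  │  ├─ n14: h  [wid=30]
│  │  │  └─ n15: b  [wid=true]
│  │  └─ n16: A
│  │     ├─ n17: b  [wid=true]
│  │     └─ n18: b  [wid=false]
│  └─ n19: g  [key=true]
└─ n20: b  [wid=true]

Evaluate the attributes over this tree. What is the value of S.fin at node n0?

-9

1. n1.depth = 10  [10]
2. n2.hot = "vx"  ["vx"]
3. n4.wid = false  [terminal]
4. n5.wid = false  [terminal]
5. n6.wid = true  [terminal]
6. n3.hot = 27  [27]
7. n3.cnt = 1  [1]
8. n8.key = false  [terminal]
9. n9.wid = false  [terminal]
10. n7.fin = 15  [15]
11. n7.wid = false  [b.wid == true]
12. n10.lim = "vxv"  [B.hot ++ "v"]
13. n10.live = true  [S.wid == false]
14. n11.wid = -5  [terminal]
15. n10.ok = false  [not D.live]
16. n2.live = 28  [S.fin + 13]
17. n12.depth = 24  [B.live - 4]
18. n14.wid = 30  [terminal]
19. n15.wid = true  [terminal]
20. n13.hot = -3  [-3]
21. n13.cnt = -6  [-6]
22. n16.off = true  [E.cnt > -7]
23. n17.wid = true  [terminal]
24. n18.wid = false  [terminal]
25. n16.cnt = 11  [11]
26. n12.pre = false  [false]
27. n12.acc = 17  [E.hot * -1 + 14]
28. n19.key = true  [terminal]
29. n1.pre = true  [g.key == true]
30. n1.acc = 25  [B.live * 3 - 59]
31. n20.wid = true  [terminal]
32. n0.fin = -9  [C.acc * -1 + 16]
33. n0.wid = false  [b.wid == false]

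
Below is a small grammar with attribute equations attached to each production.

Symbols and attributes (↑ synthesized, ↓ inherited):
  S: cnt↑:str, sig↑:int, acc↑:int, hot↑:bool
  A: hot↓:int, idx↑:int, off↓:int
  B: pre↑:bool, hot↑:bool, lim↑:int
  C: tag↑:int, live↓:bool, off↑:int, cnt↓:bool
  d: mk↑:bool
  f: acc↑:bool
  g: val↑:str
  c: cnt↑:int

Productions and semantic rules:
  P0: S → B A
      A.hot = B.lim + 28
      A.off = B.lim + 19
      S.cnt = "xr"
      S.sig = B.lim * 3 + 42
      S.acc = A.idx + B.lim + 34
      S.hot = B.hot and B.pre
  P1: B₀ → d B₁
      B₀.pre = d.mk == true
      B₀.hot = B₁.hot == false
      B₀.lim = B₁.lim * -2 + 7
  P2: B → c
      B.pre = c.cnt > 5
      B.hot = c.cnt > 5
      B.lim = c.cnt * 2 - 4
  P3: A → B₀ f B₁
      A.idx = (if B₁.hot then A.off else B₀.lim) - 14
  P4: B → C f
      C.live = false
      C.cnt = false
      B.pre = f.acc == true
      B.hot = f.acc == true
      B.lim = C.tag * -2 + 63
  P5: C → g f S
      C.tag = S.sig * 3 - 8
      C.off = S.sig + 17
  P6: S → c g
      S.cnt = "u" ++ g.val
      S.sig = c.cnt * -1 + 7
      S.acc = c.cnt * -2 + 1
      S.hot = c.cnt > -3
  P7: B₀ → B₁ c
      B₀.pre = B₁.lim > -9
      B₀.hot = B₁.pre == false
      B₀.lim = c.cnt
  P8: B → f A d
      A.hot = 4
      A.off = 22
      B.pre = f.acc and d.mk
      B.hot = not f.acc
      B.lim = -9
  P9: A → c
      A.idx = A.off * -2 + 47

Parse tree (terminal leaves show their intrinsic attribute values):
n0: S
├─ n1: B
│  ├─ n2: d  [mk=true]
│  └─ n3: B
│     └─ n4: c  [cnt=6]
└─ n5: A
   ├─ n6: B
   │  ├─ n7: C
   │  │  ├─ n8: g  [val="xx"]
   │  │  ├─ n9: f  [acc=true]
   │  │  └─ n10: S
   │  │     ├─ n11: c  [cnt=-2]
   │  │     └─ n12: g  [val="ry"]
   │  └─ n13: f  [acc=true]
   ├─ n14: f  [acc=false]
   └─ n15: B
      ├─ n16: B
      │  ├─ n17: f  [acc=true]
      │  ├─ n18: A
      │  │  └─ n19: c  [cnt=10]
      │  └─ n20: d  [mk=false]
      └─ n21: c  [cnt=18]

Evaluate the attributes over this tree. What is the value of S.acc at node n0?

21

1. n2.mk = true  [terminal]
2. n4.cnt = 6  [terminal]
3. n3.pre = true  [c.cnt > 5]
4. n3.hot = true  [c.cnt > 5]
5. n3.lim = 8  [c.cnt * 2 - 4]
6. n1.pre = true  [d.mk == true]
7. n1.hot = false  [B₁.hot == false]
8. n1.lim = -9  [B₁.lim * -2 + 7]
9. n5.hot = 19  [B.lim + 28]
10. n5.off = 10  [B.lim + 19]
11. n7.live = false  [false]
12. n7.cnt = false  [false]
13. n8.val = "xx"  [terminal]
14. n9.acc = true  [terminal]
15. n11.cnt = -2  [terminal]
16. n12.val = "ry"  [terminal]
17. n10.cnt = "ury"  ["u" ++ g.val]
18. n10.sig = 9  [c.cnt * -1 + 7]
19. n10.acc = 5  [c.cnt * -2 + 1]
20. n10.hot = true  [c.cnt > -3]
21. n7.tag = 19  [S.sig * 3 - 8]
22. n7.off = 26  [S.sig + 17]
23. n13.acc = true  [terminal]
24. n6.pre = true  [f.acc == true]
25. n6.hot = true  [f.acc == true]
26. n6.lim = 25  [C.tag * -2 + 63]
27. n14.acc = false  [terminal]
28. n17.acc = true  [terminal]
29. n18.hot = 4  [4]
30. n18.off = 22  [22]
31. n19.cnt = 10  [terminal]
32. n18.idx = 3  [A.off * -2 + 47]
33. n20.mk = false  [terminal]
34. n16.pre = false  [f.acc and d.mk]
35. n16.hot = false  [not f.acc]
36. n16.lim = -9  [-9]
37. n21.cnt = 18  [terminal]
38. n15.pre = false  [B₁.lim > -9]
39. n15.hot = true  [B₁.pre == false]
40. n15.lim = 18  [c.cnt]
41. n5.idx = -4  [(if B₁.hot then A.off else B₀.lim) - 14]
42. n0.cnt = "xr"  ["xr"]
43. n0.sig = 15  [B.lim * 3 + 42]
44. n0.acc = 21  [A.idx + B.lim + 34]
45. n0.hot = false  [B.hot and B.pre]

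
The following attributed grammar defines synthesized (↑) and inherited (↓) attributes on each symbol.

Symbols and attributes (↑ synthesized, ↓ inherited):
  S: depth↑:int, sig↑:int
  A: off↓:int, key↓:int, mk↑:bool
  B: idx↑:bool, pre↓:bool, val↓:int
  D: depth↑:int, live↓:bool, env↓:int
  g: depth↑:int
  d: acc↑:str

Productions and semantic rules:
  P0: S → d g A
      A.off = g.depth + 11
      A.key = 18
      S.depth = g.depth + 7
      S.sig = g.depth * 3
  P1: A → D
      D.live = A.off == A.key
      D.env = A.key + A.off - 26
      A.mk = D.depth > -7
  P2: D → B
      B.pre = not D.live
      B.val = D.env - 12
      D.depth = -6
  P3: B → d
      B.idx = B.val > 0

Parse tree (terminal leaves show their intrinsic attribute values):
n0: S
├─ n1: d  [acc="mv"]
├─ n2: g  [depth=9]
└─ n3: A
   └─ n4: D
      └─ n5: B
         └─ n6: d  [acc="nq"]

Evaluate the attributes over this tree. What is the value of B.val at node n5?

1. n1.acc = "mv"  [terminal]
2. n2.depth = 9  [terminal]
3. n3.off = 20  [g.depth + 11]
4. n3.key = 18  [18]
5. n4.live = false  [A.off == A.key]
6. n4.env = 12  [A.key + A.off - 26]
7. n5.pre = true  [not D.live]
8. n5.val = 0  [D.env - 12]
9. n6.acc = "nq"  [terminal]
10. n5.idx = false  [B.val > 0]
11. n4.depth = -6  [-6]
12. n3.mk = true  [D.depth > -7]
13. n0.depth = 16  [g.depth + 7]
14. n0.sig = 27  [g.depth * 3]

0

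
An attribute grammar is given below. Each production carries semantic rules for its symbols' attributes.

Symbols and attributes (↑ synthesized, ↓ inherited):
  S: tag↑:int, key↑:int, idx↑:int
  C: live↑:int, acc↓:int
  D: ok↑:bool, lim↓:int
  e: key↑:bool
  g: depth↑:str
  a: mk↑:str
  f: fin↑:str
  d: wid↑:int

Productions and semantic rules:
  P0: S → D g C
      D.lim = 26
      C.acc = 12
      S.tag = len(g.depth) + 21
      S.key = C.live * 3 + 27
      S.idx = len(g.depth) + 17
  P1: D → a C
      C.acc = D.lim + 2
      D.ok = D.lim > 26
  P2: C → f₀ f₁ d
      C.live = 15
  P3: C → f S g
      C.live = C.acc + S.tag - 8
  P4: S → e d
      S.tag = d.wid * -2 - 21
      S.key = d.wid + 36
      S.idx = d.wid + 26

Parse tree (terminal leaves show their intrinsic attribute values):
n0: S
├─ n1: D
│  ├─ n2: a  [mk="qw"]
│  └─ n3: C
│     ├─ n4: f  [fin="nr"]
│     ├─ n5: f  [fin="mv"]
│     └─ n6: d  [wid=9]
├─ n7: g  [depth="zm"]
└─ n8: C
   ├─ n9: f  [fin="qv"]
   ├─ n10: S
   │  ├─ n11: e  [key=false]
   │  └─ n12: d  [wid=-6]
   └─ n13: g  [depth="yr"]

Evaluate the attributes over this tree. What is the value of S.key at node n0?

12

1. n1.lim = 26  [26]
2. n2.mk = "qw"  [terminal]
3. n3.acc = 28  [D.lim + 2]
4. n4.fin = "nr"  [terminal]
5. n5.fin = "mv"  [terminal]
6. n6.wid = 9  [terminal]
7. n3.live = 15  [15]
8. n1.ok = false  [D.lim > 26]
9. n7.depth = "zm"  [terminal]
10. n8.acc = 12  [12]
11. n9.fin = "qv"  [terminal]
12. n11.key = false  [terminal]
13. n12.wid = -6  [terminal]
14. n10.tag = -9  [d.wid * -2 - 21]
15. n10.key = 30  [d.wid + 36]
16. n10.idx = 20  [d.wid + 26]
17. n13.depth = "yr"  [terminal]
18. n8.live = -5  [C.acc + S.tag - 8]
19. n0.tag = 23  [len(g.depth) + 21]
20. n0.key = 12  [C.live * 3 + 27]
21. n0.idx = 19  [len(g.depth) + 17]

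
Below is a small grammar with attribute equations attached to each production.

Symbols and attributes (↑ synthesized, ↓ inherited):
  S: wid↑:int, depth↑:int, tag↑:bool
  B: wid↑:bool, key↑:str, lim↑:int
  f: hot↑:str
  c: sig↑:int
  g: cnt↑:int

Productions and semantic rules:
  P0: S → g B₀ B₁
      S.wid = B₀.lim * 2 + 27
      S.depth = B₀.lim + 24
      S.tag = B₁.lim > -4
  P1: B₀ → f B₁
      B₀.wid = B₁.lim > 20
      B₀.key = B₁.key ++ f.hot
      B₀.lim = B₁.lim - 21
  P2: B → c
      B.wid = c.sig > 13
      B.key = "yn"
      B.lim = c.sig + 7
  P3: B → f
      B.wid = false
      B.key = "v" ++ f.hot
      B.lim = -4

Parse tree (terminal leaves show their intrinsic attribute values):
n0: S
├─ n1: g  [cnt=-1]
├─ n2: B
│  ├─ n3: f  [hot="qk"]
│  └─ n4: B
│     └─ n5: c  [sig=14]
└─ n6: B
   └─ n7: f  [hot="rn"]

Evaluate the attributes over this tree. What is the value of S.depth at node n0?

1. n1.cnt = -1  [terminal]
2. n3.hot = "qk"  [terminal]
3. n5.sig = 14  [terminal]
4. n4.wid = true  [c.sig > 13]
5. n4.key = "yn"  ["yn"]
6. n4.lim = 21  [c.sig + 7]
7. n2.wid = true  [B₁.lim > 20]
8. n2.key = "ynqk"  [B₁.key ++ f.hot]
9. n2.lim = 0  [B₁.lim - 21]
10. n7.hot = "rn"  [terminal]
11. n6.wid = false  [false]
12. n6.key = "vrn"  ["v" ++ f.hot]
13. n6.lim = -4  [-4]
14. n0.wid = 27  [B₀.lim * 2 + 27]
15. n0.depth = 24  [B₀.lim + 24]
16. n0.tag = false  [B₁.lim > -4]

24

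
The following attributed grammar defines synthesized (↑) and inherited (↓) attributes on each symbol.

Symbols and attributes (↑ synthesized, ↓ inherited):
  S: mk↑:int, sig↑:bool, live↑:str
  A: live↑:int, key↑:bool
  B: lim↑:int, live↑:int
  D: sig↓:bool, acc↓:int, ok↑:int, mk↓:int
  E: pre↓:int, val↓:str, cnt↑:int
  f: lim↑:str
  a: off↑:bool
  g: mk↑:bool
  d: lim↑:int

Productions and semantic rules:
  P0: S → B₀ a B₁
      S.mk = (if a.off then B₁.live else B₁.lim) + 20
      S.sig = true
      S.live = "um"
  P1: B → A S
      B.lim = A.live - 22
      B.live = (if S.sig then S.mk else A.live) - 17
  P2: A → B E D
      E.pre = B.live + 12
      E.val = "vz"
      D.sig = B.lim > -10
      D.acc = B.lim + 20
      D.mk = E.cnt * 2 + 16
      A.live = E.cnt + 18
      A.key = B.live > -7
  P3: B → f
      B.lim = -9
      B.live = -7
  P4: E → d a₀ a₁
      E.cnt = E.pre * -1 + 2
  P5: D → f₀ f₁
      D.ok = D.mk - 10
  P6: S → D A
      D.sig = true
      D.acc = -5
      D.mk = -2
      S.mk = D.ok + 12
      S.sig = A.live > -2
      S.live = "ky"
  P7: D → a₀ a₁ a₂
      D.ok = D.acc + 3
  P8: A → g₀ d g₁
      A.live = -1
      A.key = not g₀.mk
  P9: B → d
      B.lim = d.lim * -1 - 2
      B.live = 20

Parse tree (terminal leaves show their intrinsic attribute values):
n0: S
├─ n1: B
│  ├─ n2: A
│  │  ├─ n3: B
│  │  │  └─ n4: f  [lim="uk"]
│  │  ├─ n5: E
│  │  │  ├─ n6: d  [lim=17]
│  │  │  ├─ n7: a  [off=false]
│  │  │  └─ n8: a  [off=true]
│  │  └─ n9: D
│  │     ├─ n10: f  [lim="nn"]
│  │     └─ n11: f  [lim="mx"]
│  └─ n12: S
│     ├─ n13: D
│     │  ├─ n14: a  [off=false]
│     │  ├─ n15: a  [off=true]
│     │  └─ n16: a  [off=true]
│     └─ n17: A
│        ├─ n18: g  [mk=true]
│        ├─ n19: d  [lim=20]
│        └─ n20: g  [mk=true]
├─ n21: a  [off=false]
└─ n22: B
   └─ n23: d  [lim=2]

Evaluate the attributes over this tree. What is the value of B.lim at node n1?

1. n4.lim = "uk"  [terminal]
2. n3.lim = -9  [-9]
3. n3.live = -7  [-7]
4. n5.pre = 5  [B.live + 12]
5. n5.val = "vz"  ["vz"]
6. n6.lim = 17  [terminal]
7. n7.off = false  [terminal]
8. n8.off = true  [terminal]
9. n5.cnt = -3  [E.pre * -1 + 2]
10. n9.sig = true  [B.lim > -10]
11. n9.acc = 11  [B.lim + 20]
12. n9.mk = 10  [E.cnt * 2 + 16]
13. n10.lim = "nn"  [terminal]
14. n11.lim = "mx"  [terminal]
15. n9.ok = 0  [D.mk - 10]
16. n2.live = 15  [E.cnt + 18]
17. n2.key = false  [B.live > -7]
18. n13.sig = true  [true]
19. n13.acc = -5  [-5]
20. n13.mk = -2  [-2]
21. n14.off = false  [terminal]
22. n15.off = true  [terminal]
23. n16.off = true  [terminal]
24. n13.ok = -2  [D.acc + 3]
25. n18.mk = true  [terminal]
26. n19.lim = 20  [terminal]
27. n20.mk = true  [terminal]
28. n17.live = -1  [-1]
29. n17.key = false  [not g₀.mk]
30. n12.mk = 10  [D.ok + 12]
31. n12.sig = true  [A.live > -2]
32. n12.live = "ky"  ["ky"]
33. n1.lim = -7  [A.live - 22]
34. n1.live = -7  [(if S.sig then S.mk else A.live) - 17]
35. n21.off = false  [terminal]
36. n23.lim = 2  [terminal]
37. n22.lim = -4  [d.lim * -1 - 2]
38. n22.live = 20  [20]
39. n0.mk = 16  [(if a.off then B₁.live else B₁.lim) + 20]
40. n0.sig = true  [true]
41. n0.live = "um"  ["um"]

-7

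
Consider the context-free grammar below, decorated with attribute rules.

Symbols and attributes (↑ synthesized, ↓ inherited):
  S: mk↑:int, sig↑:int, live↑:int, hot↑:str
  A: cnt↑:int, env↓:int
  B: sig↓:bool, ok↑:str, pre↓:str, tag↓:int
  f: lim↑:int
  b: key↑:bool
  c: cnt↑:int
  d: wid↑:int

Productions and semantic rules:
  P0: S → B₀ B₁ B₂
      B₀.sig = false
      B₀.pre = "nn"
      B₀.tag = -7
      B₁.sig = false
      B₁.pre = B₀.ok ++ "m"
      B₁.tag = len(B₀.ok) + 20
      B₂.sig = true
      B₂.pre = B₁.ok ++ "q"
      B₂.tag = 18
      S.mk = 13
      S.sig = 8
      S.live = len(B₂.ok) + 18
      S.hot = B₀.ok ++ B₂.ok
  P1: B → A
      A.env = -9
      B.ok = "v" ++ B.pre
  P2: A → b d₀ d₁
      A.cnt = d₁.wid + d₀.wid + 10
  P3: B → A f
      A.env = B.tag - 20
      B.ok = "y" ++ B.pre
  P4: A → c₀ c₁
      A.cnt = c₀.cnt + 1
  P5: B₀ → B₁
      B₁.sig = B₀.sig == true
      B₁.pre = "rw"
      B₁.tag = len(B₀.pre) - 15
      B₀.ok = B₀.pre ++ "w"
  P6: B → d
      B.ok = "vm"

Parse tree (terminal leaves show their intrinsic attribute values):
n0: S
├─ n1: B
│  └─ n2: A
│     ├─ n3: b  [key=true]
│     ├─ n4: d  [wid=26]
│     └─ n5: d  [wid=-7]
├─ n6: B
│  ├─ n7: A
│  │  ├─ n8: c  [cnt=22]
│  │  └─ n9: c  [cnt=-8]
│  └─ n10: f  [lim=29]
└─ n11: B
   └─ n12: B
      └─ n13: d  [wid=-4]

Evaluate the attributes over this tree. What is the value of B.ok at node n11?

1. n1.sig = false  [false]
2. n1.pre = "nn"  ["nn"]
3. n1.tag = -7  [-7]
4. n2.env = -9  [-9]
5. n3.key = true  [terminal]
6. n4.wid = 26  [terminal]
7. n5.wid = -7  [terminal]
8. n2.cnt = 29  [d₁.wid + d₀.wid + 10]
9. n1.ok = "vnn"  ["v" ++ B.pre]
10. n6.sig = false  [false]
11. n6.pre = "vnnm"  [B₀.ok ++ "m"]
12. n6.tag = 23  [len(B₀.ok) + 20]
13. n7.env = 3  [B.tag - 20]
14. n8.cnt = 22  [terminal]
15. n9.cnt = -8  [terminal]
16. n7.cnt = 23  [c₀.cnt + 1]
17. n10.lim = 29  [terminal]
18. n6.ok = "yvnnm"  ["y" ++ B.pre]
19. n11.sig = true  [true]
20. n11.pre = "yvnnmq"  [B₁.ok ++ "q"]
21. n11.tag = 18  [18]
22. n12.sig = true  [B₀.sig == true]
23. n12.pre = "rw"  ["rw"]
24. n12.tag = -9  [len(B₀.pre) - 15]
25. n13.wid = -4  [terminal]
26. n12.ok = "vm"  ["vm"]
27. n11.ok = "yvnnmqw"  [B₀.pre ++ "w"]
28. n0.mk = 13  [13]
29. n0.sig = 8  [8]
30. n0.live = 25  [len(B₂.ok) + 18]
31. n0.hot = "vnnyvnnmqw"  [B₀.ok ++ B₂.ok]

"yvnnmqw"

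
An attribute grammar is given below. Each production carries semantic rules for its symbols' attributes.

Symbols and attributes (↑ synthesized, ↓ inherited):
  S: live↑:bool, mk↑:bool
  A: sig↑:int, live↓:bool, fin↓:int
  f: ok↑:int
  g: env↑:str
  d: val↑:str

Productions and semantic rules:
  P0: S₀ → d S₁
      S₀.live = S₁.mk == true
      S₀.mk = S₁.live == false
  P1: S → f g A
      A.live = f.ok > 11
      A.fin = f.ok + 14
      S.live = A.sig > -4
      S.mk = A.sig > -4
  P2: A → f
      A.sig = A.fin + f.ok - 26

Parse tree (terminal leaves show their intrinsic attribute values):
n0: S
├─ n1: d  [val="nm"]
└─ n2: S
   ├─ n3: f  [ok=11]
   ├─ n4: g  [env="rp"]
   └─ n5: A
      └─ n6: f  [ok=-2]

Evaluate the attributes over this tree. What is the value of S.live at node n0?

1. n1.val = "nm"  [terminal]
2. n3.ok = 11  [terminal]
3. n4.env = "rp"  [terminal]
4. n5.live = false  [f.ok > 11]
5. n5.fin = 25  [f.ok + 14]
6. n6.ok = -2  [terminal]
7. n5.sig = -3  [A.fin + f.ok - 26]
8. n2.live = true  [A.sig > -4]
9. n2.mk = true  [A.sig > -4]
10. n0.live = true  [S₁.mk == true]
11. n0.mk = false  [S₁.live == false]

true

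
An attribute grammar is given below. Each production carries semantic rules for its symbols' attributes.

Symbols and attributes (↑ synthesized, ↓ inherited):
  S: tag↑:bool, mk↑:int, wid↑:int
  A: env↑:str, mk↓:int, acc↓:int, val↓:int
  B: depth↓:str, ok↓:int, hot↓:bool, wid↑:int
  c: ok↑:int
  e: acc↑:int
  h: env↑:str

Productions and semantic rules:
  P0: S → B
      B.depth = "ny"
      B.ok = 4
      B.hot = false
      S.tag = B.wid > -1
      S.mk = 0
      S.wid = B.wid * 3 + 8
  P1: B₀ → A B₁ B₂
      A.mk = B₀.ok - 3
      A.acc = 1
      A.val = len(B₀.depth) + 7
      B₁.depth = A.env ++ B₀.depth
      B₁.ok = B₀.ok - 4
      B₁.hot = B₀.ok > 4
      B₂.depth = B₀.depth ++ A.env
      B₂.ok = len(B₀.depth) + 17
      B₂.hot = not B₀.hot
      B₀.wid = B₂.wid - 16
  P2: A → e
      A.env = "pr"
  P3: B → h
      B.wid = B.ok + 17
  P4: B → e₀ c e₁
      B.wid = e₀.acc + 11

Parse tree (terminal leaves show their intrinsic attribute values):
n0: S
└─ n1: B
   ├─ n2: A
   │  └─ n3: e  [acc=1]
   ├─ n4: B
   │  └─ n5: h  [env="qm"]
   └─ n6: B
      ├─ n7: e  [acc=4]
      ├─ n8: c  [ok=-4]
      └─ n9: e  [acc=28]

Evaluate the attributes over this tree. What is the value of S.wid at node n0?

5

1. n1.depth = "ny"  ["ny"]
2. n1.ok = 4  [4]
3. n1.hot = false  [false]
4. n2.mk = 1  [B₀.ok - 3]
5. n2.acc = 1  [1]
6. n2.val = 9  [len(B₀.depth) + 7]
7. n3.acc = 1  [terminal]
8. n2.env = "pr"  ["pr"]
9. n4.depth = "prny"  [A.env ++ B₀.depth]
10. n4.ok = 0  [B₀.ok - 4]
11. n4.hot = false  [B₀.ok > 4]
12. n5.env = "qm"  [terminal]
13. n4.wid = 17  [B.ok + 17]
14. n6.depth = "nypr"  [B₀.depth ++ A.env]
15. n6.ok = 19  [len(B₀.depth) + 17]
16. n6.hot = true  [not B₀.hot]
17. n7.acc = 4  [terminal]
18. n8.ok = -4  [terminal]
19. n9.acc = 28  [terminal]
20. n6.wid = 15  [e₀.acc + 11]
21. n1.wid = -1  [B₂.wid - 16]
22. n0.tag = false  [B.wid > -1]
23. n0.mk = 0  [0]
24. n0.wid = 5  [B.wid * 3 + 8]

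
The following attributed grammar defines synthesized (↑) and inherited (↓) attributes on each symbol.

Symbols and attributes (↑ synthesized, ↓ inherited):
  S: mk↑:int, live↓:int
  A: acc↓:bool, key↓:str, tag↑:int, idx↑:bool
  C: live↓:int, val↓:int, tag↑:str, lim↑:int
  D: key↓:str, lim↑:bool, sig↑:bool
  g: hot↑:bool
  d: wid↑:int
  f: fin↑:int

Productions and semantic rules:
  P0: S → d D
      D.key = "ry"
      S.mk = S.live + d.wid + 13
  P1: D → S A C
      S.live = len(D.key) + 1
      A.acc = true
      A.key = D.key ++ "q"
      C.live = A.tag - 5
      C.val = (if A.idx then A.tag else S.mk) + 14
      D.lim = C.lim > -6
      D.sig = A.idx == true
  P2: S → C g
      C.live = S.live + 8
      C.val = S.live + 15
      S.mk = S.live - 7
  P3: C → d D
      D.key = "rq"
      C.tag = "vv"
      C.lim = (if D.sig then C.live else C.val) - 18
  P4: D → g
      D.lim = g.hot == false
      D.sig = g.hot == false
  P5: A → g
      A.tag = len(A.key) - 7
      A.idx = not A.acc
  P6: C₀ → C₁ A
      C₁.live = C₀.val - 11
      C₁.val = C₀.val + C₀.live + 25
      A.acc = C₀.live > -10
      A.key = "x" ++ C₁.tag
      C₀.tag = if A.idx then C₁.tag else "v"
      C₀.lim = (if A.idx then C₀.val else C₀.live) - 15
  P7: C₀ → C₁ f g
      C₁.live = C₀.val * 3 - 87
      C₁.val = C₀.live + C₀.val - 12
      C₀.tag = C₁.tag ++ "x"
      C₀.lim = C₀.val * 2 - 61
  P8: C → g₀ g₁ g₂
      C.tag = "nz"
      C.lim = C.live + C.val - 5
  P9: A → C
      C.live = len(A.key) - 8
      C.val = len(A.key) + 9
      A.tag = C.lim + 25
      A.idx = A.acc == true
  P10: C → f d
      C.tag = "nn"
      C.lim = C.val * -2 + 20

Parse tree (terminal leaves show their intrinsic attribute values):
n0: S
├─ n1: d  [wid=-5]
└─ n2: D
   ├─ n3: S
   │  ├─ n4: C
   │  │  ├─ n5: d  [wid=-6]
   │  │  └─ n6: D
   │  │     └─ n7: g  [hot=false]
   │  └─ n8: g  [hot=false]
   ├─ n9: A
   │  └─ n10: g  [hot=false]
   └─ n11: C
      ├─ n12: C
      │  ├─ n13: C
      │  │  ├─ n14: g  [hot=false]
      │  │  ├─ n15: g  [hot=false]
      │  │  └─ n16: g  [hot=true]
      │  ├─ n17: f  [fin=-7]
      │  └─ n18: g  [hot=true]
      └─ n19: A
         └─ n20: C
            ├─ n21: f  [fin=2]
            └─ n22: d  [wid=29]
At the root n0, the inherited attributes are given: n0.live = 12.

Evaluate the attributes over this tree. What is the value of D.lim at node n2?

true

1. n0.live = 12  [given at root]
2. n1.wid = -5  [terminal]
3. n2.key = "ry"  ["ry"]
4. n3.live = 3  [len(D.key) + 1]
5. n4.live = 11  [S.live + 8]
6. n4.val = 18  [S.live + 15]
7. n5.wid = -6  [terminal]
8. n6.key = "rq"  ["rq"]
9. n7.hot = false  [terminal]
10. n6.lim = true  [g.hot == false]
11. n6.sig = true  [g.hot == false]
12. n4.tag = "vv"  ["vv"]
13. n4.lim = -7  [(if D.sig then C.live else C.val) - 18]
14. n8.hot = false  [terminal]
15. n3.mk = -4  [S.live - 7]
16. n9.acc = true  [true]
17. n9.key = "ryq"  [D.key ++ "q"]
18. n10.hot = false  [terminal]
19. n9.tag = -4  [len(A.key) - 7]
20. n9.idx = false  [not A.acc]
21. n11.live = -9  [A.tag - 5]
22. n11.val = 10  [(if A.idx then A.tag else S.mk) + 14]
23. n12.live = -1  [C₀.val - 11]
24. n12.val = 26  [C₀.val + C₀.live + 25]
25. n13.live = -9  [C₀.val * 3 - 87]
26. n13.val = 13  [C₀.live + C₀.val - 12]
27. n14.hot = false  [terminal]
28. n15.hot = false  [terminal]
29. n16.hot = true  [terminal]
30. n13.tag = "nz"  ["nz"]
31. n13.lim = -1  [C.live + C.val - 5]
32. n17.fin = -7  [terminal]
33. n18.hot = true  [terminal]
34. n12.tag = "nzx"  [C₁.tag ++ "x"]
35. n12.lim = -9  [C₀.val * 2 - 61]
36. n19.acc = true  [C₀.live > -10]
37. n19.key = "xnzx"  ["x" ++ C₁.tag]
38. n20.live = -4  [len(A.key) - 8]
39. n20.val = 13  [len(A.key) + 9]
40. n21.fin = 2  [terminal]
41. n22.wid = 29  [terminal]
42. n20.tag = "nn"  ["nn"]
43. n20.lim = -6  [C.val * -2 + 20]
44. n19.tag = 19  [C.lim + 25]
45. n19.idx = true  [A.acc == true]
46. n11.tag = "nzx"  [if A.idx then C₁.tag else "v"]
47. n11.lim = -5  [(if A.idx then C₀.val else C₀.live) - 15]
48. n2.lim = true  [C.lim > -6]
49. n2.sig = false  [A.idx == true]
50. n0.mk = 20  [S.live + d.wid + 13]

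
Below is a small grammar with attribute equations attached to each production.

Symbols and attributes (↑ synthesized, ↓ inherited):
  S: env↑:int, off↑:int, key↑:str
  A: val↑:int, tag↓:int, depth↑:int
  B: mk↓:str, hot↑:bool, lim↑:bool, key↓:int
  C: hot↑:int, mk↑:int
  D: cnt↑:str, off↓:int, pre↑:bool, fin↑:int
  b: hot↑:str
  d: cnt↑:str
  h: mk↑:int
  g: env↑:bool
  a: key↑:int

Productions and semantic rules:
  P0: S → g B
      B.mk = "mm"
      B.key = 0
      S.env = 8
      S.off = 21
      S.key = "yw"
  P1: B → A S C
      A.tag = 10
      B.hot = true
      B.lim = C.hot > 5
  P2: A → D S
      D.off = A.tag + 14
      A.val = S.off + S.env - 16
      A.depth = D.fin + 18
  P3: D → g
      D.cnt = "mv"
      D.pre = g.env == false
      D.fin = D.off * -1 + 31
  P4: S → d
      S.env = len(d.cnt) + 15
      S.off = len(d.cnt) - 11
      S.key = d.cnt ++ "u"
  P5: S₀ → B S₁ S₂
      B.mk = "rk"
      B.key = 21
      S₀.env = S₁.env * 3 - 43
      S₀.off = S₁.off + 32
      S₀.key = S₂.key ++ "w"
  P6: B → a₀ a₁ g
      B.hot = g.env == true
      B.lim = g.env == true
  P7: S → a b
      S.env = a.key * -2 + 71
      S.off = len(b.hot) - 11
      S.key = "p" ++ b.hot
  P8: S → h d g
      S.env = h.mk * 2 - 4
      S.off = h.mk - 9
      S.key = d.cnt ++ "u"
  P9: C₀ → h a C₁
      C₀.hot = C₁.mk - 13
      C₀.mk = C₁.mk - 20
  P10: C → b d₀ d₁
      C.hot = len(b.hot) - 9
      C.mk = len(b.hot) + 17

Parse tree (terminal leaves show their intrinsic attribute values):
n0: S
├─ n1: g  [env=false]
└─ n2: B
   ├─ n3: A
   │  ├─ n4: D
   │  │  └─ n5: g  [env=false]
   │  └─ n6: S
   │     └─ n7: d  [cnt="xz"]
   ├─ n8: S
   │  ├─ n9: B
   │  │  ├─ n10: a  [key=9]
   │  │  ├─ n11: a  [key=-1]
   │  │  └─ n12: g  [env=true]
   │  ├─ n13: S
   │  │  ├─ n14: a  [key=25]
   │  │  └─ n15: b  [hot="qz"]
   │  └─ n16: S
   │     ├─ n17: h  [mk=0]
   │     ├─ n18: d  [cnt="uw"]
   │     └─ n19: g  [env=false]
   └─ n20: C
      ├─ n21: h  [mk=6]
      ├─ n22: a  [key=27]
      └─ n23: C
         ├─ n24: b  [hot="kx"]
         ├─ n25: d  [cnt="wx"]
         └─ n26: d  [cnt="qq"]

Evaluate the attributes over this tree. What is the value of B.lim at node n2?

1. n1.env = false  [terminal]
2. n2.mk = "mm"  ["mm"]
3. n2.key = 0  [0]
4. n3.tag = 10  [10]
5. n4.off = 24  [A.tag + 14]
6. n5.env = false  [terminal]
7. n4.cnt = "mv"  ["mv"]
8. n4.pre = true  [g.env == false]
9. n4.fin = 7  [D.off * -1 + 31]
10. n7.cnt = "xz"  [terminal]
11. n6.env = 17  [len(d.cnt) + 15]
12. n6.off = -9  [len(d.cnt) - 11]
13. n6.key = "xzu"  [d.cnt ++ "u"]
14. n3.val = -8  [S.off + S.env - 16]
15. n3.depth = 25  [D.fin + 18]
16. n9.mk = "rk"  ["rk"]
17. n9.key = 21  [21]
18. n10.key = 9  [terminal]
19. n11.key = -1  [terminal]
20. n12.env = true  [terminal]
21. n9.hot = true  [g.env == true]
22. n9.lim = true  [g.env == true]
23. n14.key = 25  [terminal]
24. n15.hot = "qz"  [terminal]
25. n13.env = 21  [a.key * -2 + 71]
26. n13.off = -9  [len(b.hot) - 11]
27. n13.key = "pqz"  ["p" ++ b.hot]
28. n17.mk = 0  [terminal]
29. n18.cnt = "uw"  [terminal]
30. n19.env = false  [terminal]
31. n16.env = -4  [h.mk * 2 - 4]
32. n16.off = -9  [h.mk - 9]
33. n16.key = "uwu"  [d.cnt ++ "u"]
34. n8.env = 20  [S₁.env * 3 - 43]
35. n8.off = 23  [S₁.off + 32]
36. n8.key = "uwuw"  [S₂.key ++ "w"]
37. n21.mk = 6  [terminal]
38. n22.key = 27  [terminal]
39. n24.hot = "kx"  [terminal]
40. n25.cnt = "wx"  [terminal]
41. n26.cnt = "qq"  [terminal]
42. n23.hot = -7  [len(b.hot) - 9]
43. n23.mk = 19  [len(b.hot) + 17]
44. n20.hot = 6  [C₁.mk - 13]
45. n20.mk = -1  [C₁.mk - 20]
46. n2.hot = true  [true]
47. n2.lim = true  [C.hot > 5]
48. n0.env = 8  [8]
49. n0.off = 21  [21]
50. n0.key = "yw"  ["yw"]

true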